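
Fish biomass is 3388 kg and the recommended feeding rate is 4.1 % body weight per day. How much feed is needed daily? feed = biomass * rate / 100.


Feeding rate fraction = 4.1% / 100 = 0.041
Daily feed = 3388 kg * 0.041 = 138.908 kg/day

138.908 kg/day


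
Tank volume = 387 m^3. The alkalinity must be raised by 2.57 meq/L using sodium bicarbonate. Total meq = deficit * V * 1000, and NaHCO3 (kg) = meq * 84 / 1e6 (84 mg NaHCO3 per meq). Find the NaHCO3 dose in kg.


Tank volume in L = 387 m^3 * 1000 = 387000 L
Total meq required = 2.57 meq/L * 387000 L = 994590 meq
NaHCO3 mass = 994590 meq * 84 mg/meq / 1e6 = 83.5456 kg

83.5456 kg


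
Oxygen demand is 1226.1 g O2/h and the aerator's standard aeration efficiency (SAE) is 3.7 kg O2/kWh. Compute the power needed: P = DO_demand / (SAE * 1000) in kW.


SAE in g O2/kWh = 3.7 * 1000 = 3700 g/kWh
P = DO_demand / SAE_g = 1226.1 / 3700 = 0.331378 kW

0.331378 kW


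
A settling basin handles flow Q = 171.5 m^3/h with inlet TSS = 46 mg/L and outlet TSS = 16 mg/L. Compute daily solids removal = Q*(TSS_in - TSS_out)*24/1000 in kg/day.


Concentration drop: TSS_in - TSS_out = 46 - 16 = 30 mg/L
Hourly solids removed = Q * dTSS = 171.5 m^3/h * 30 mg/L = 5145 g/h  (m^3/h * mg/L = g/h)
Daily solids removed = 5145 * 24 = 123480 g/day
Convert g to kg: 123480 / 1000 = 123.48 kg/day

123.48 kg/day


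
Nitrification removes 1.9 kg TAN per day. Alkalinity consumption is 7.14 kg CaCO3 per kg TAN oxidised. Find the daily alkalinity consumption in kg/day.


Alkalinity factor: 7.14 kg CaCO3 consumed per kg TAN nitrified
alk = 1.9 kg TAN * 7.14 = 13.566 kg CaCO3/day

13.566 kg CaCO3/day


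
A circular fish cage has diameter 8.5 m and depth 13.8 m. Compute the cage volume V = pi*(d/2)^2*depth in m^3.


r = d/2 = 8.5/2 = 4.25 m
Base area = pi*r^2 = pi*4.25^2 = 56.745017 m^2
Volume = 56.745017 * 13.8 = 783.081 m^3

783.081 m^3


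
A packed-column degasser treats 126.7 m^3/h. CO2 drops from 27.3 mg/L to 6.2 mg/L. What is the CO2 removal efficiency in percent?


CO2_out / CO2_in = 6.2 / 27.3 = 0.22710623
Fraction remaining = 0.22710623
efficiency = (1 - 0.22710623) * 100 = 77.2894 %

77.2894 %


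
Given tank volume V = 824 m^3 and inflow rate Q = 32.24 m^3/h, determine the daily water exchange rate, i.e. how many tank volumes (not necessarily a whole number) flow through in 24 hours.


Daily flow volume = 32.24 m^3/h * 24 h = 773.76 m^3/day
Exchanges = daily flow / tank volume = 773.76 / 824 = 0.939029 exchanges/day

0.939029 exchanges/day


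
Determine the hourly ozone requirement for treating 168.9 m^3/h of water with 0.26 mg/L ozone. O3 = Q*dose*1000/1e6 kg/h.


O3 demand (mg/h) = Q * dose * 1000 = 168.9 * 0.26 * 1000 = 43914 mg/h
Convert mg to kg: 43914 / 1e6 = 0.043914 kg/h

0.043914 kg/h


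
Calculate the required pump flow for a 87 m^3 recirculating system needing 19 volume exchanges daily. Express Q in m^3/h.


Daily recirculation volume = 87 m^3 * 19 = 1653 m^3/day
Flow rate Q = daily volume / 24 h = 1653 / 24 = 68.875 m^3/h

68.875 m^3/h


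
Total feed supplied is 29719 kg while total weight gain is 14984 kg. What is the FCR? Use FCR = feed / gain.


FCR = feed consumed / weight gained
FCR = 29719 kg / 14984 kg = 1.98338

1.98338


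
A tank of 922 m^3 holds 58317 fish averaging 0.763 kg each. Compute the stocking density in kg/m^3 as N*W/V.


Total biomass = 58317 fish * 0.763 kg = 44495.871 kg
Density = total biomass / volume = 44495.871 / 922 = 48.2602 kg/m^3

48.2602 kg/m^3


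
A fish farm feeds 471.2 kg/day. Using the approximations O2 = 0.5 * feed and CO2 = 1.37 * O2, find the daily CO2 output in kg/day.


O2 = 471.2 * 0.5 = 235.6
CO2 = 235.6 * 1.37 = 322.772

322.772 kg/day


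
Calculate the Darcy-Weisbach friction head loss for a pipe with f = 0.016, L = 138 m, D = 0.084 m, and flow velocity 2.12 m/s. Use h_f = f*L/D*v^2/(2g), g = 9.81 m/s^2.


v^2 = 2.12^2 = 4.4944 m^2/s^2
L/D = 138/0.084 = 1642.8571
h_f = f*(L/D)*v^2/(2g) = 0.016 * 1642.8571 * 4.4944 / 19.62 = 6.02133 m

6.02133 m


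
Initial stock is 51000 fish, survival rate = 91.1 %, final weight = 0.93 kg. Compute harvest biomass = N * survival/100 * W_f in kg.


Survivors = 51000 * 91.1/100 = 46461 fish
Harvest biomass = survivors * W_f = 46461 * 0.93 = 43208.73 kg

43208.73 kg


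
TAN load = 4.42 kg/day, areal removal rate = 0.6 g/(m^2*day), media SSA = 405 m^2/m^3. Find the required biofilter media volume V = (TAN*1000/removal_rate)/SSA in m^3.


A = 4.42*1000 / 0.6 = 7366.6667 m^2
V = 7366.6667 / 405 = 18.1893

18.1893 m^3


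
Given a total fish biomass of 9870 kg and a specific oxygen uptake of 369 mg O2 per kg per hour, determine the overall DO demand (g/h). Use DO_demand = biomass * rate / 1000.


Total O2 consumption (mg/h) = 9870 kg * 369 mg/(kg*h) = 3642030 mg/h
Convert to g/h: 3642030 / 1000 = 3642.03 g/h

3642.03 g/h


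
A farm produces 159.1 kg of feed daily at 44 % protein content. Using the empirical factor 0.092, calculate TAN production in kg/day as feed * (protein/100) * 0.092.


Protein in feed = 159.1 * 44/100 = 70.004 kg/day
TAN = protein * 0.092 = 70.004 * 0.092 = 6.440368 kg/day

6.440368 kg/day


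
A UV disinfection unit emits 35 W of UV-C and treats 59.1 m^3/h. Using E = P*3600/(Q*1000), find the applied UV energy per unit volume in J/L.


Energy delivered per hour = 35 W * 3600 s = 126000 J/h
Volume treated per hour = 59.1 m^3/h * 1000 = 59100 L/h
dose = 126000 / 59100 = 2.13198 J/L

2.13198 J/L


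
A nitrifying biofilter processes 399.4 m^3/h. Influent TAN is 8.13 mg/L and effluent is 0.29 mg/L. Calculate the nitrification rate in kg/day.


Concentration drop: TAN_in - TAN_out = 8.13 - 0.29 = 7.84 mg/L
Hourly TAN removed = Q * dTAN = 399.4 m^3/h * 7.84 mg/L = 3131.296 g/h  (m^3/h * mg/L = g/h)
Daily TAN removed = 3131.296 * 24 = 75151.104 g/day
Convert to kg/day: 75151.104 / 1000 = 75.151104 kg/day

75.151104 kg/day


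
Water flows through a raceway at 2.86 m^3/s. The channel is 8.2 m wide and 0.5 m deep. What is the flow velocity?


Cross-sectional area = W * d = 8.2 * 0.5 = 4.1 m^2
Velocity = Q / A = 2.86 / 4.1 = 0.697561 m/s

0.697561 m/s


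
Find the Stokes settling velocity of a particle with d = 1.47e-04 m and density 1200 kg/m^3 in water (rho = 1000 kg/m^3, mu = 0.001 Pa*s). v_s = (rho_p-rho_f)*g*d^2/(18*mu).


Density difference: rho_p - rho_f = 1200 - 1000 = 200 kg/m^3
d^2 = (1.47e-04)^2 = 2.1609e-08 m^2
Numerator = (rho_p - rho_f) * g * d^2 = 200 * 9.81 * 2.1609e-08 = 4.2396858e-05
Denominator = 18 * mu = 18 * 0.001 = 0.018
v_s = 4.2396858e-05 / 0.018 = 0.00235538 m/s
Check: Re = rho_f * v_s * d / mu = 1000 * 0.00235538 * 1.47e-04 / 0.001 = 0.346 < 1, so Stokes' law applies.

0.00235538 m/s


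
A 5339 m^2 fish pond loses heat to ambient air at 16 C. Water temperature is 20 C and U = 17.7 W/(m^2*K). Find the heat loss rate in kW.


Temperature difference dT = 20 - 16 = 4 K
Heat loss (W) = U * A * dT = 17.7 * 5339 * 4 = 378001.2 W
Convert to kW: 378001.2 / 1000 = 378.0012 kW

378.0012 kW


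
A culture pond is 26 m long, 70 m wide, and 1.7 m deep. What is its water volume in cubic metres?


Base area = L * W = 26 * 70 = 1820 m^2
Volume = area * depth = 1820 * 1.7 = 3094 m^3

3094 m^3


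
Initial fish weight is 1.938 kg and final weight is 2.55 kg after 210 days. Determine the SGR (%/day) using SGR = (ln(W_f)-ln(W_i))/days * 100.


ln(W_f) = ln(2.55) = 0.93609336
ln(W_i) = ln(1.938) = 0.66165651
ln(W_f) - ln(W_i) = 0.93609336 - 0.66165651 = 0.27443685
SGR = 0.27443685 / 210 * 100 = 0.130684 %/day

0.130684 %/day


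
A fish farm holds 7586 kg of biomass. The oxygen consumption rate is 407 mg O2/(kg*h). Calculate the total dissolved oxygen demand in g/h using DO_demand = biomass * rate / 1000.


Total O2 consumption (mg/h) = 7586 kg * 407 mg/(kg*h) = 3087502 mg/h
Convert to g/h: 3087502 / 1000 = 3087.502 g/h

3087.502 g/h


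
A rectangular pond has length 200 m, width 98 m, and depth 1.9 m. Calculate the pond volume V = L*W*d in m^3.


Base area = L * W = 200 * 98 = 19600 m^2
Volume = area * depth = 19600 * 1.9 = 37240 m^3

37240 m^3


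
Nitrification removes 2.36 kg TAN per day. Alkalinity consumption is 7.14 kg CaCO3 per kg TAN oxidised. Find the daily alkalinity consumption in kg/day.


Alkalinity factor: 7.14 kg CaCO3 consumed per kg TAN nitrified
alk = 2.36 kg TAN * 7.14 = 16.8504 kg CaCO3/day

16.8504 kg CaCO3/day


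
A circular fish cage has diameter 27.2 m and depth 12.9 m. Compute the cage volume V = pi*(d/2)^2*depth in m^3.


r = d/2 = 27.2/2 = 13.6 m
Base area = pi*r^2 = pi*13.6^2 = 581.06898 m^2
Volume = 581.06898 * 12.9 = 7495.79 m^3

7495.79 m^3


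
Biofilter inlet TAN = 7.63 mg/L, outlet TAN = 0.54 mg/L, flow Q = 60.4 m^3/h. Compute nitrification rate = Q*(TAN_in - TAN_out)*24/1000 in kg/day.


Concentration drop: TAN_in - TAN_out = 7.63 - 0.54 = 7.09 mg/L
Hourly TAN removed = Q * dTAN = 60.4 m^3/h * 7.09 mg/L = 428.236 g/h  (m^3/h * mg/L = g/h)
Daily TAN removed = 428.236 * 24 = 10277.664 g/day
Convert to kg/day: 10277.664 / 1000 = 10.277664 kg/day

10.277664 kg/day


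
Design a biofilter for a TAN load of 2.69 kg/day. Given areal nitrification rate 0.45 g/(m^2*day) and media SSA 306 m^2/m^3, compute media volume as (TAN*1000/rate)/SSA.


A = 2.69*1000 / 0.45 = 5977.7778 m^2
V = 5977.7778 / 306 = 19.5352

19.5352 m^3


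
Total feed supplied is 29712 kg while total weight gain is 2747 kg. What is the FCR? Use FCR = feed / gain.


FCR = feed consumed / weight gained
FCR = 29712 kg / 2747 kg = 10.8162

10.8162


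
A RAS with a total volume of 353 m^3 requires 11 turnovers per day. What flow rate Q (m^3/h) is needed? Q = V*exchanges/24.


Daily recirculation volume = 353 m^3 * 11 = 3883 m^3/day
Flow rate Q = daily volume / 24 h = 3883 / 24 = 161.792 m^3/h

161.792 m^3/h


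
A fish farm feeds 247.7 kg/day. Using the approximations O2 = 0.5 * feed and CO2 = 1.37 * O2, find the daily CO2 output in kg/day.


O2 = 247.7 * 0.5 = 123.85
CO2 = 123.85 * 1.37 = 169.6745

169.6745 kg/day


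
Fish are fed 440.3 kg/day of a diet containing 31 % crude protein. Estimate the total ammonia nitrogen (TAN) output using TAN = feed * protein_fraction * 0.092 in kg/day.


Protein in feed = 440.3 * 31/100 = 136.493 kg/day
TAN = protein * 0.092 = 136.493 * 0.092 = 12.557356 kg/day

12.557356 kg/day


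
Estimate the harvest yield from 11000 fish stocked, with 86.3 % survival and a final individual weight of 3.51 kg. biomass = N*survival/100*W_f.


Survivors = 11000 * 86.3/100 = 9493 fish
Harvest biomass = survivors * W_f = 9493 * 3.51 = 33320.43 kg

33320.43 kg


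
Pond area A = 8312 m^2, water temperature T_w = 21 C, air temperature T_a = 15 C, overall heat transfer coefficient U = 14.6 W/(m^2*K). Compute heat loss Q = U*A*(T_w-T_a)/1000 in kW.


Temperature difference dT = 21 - 15 = 6 K
Heat loss (W) = U * A * dT = 14.6 * 8312 * 6 = 728131.2 W
Convert to kW: 728131.2 / 1000 = 728.1312 kW

728.1312 kW


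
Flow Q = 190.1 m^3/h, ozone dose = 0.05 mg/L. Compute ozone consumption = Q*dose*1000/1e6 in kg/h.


O3 demand (mg/h) = Q * dose * 1000 = 190.1 * 0.05 * 1000 = 9505 mg/h
Convert mg to kg: 9505 / 1e6 = 0.009505 kg/h

0.009505 kg/h


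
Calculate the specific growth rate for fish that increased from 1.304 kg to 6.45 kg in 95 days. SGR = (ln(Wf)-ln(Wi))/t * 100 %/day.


ln(W_f) = ln(6.45) = 1.8640801
ln(W_i) = ln(1.304) = 0.26543646
ln(W_f) - ln(W_i) = 1.8640801 - 0.26543646 = 1.5986436
SGR = 1.5986436 / 95 * 100 = 1.68278 %/day

1.68278 %/day


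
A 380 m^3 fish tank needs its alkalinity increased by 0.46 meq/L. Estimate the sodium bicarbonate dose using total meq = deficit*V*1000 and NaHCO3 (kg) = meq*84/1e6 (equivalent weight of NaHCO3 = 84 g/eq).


Tank volume in L = 380 m^3 * 1000 = 380000 L
Total meq required = 0.46 meq/L * 380000 L = 174800 meq
NaHCO3 mass = 174800 meq * 84 mg/meq / 1e6 = 14.6832 kg

14.6832 kg


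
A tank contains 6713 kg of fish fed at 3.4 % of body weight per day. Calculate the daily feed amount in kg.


Feeding rate fraction = 3.4% / 100 = 0.034
Daily feed = 6713 kg * 0.034 = 228.242 kg/day

228.242 kg/day


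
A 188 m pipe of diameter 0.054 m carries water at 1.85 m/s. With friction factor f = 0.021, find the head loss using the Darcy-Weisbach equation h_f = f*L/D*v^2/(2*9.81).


v^2 = 1.85^2 = 3.4225 m^2/s^2
L/D = 188/0.054 = 3481.4815
h_f = f*(L/D)*v^2/(2g) = 0.021 * 3481.4815 * 3.4225 / 19.62 = 12.7535 m

12.7535 m


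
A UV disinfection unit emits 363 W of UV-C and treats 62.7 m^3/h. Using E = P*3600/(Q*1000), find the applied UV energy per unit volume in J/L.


Energy delivered per hour = 363 W * 3600 s = 1306800 J/h
Volume treated per hour = 62.7 m^3/h * 1000 = 62700 L/h
dose = 1306800 / 62700 = 20.8421 J/L

20.8421 J/L


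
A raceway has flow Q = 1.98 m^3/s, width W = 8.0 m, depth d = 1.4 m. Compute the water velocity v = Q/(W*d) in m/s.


Cross-sectional area = W * d = 8.0 * 1.4 = 11.2 m^2
Velocity = Q / A = 1.98 / 11.2 = 0.176786 m/s

0.176786 m/s


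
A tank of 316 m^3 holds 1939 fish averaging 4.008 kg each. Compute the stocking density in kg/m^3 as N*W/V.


Total biomass = 1939 fish * 4.008 kg = 7771.512 kg
Density = total biomass / volume = 7771.512 / 316 = 24.5934 kg/m^3

24.5934 kg/m^3


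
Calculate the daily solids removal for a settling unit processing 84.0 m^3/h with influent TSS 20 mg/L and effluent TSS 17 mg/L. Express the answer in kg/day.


Concentration drop: TSS_in - TSS_out = 20 - 17 = 3 mg/L
Hourly solids removed = Q * dTSS = 84.0 m^3/h * 3 mg/L = 252 g/h  (m^3/h * mg/L = g/h)
Daily solids removed = 252 * 24 = 6048 g/day
Convert g to kg: 6048 / 1000 = 6.048 kg/day

6.048 kg/day


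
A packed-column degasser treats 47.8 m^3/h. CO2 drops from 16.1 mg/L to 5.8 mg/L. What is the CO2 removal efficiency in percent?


CO2_out / CO2_in = 5.8 / 16.1 = 0.36024845
Fraction remaining = 0.36024845
efficiency = (1 - 0.36024845) * 100 = 63.9752 %

63.9752 %


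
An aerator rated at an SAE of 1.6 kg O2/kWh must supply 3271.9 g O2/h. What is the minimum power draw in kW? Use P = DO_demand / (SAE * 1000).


SAE in g O2/kWh = 1.6 * 1000 = 1600 g/kWh
P = DO_demand / SAE_g = 3271.9 / 1600 = 2.04494 kW

2.04494 kW


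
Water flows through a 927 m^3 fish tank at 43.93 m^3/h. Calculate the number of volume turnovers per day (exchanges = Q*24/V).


Daily flow volume = 43.93 m^3/h * 24 h = 1054.32 m^3/day
Exchanges = daily flow / tank volume = 1054.32 / 927 = 1.13735 exchanges/day

1.13735 exchanges/day


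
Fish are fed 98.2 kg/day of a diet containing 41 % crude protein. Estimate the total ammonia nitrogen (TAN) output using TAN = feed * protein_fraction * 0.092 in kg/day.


Protein in feed = 98.2 * 41/100 = 40.262 kg/day
TAN = protein * 0.092 = 40.262 * 0.092 = 3.704104 kg/day

3.704104 kg/day


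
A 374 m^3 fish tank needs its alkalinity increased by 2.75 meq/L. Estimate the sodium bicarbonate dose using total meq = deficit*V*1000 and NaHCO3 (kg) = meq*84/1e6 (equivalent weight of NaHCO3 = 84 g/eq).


Tank volume in L = 374 m^3 * 1000 = 374000 L
Total meq required = 2.75 meq/L * 374000 L = 1028500 meq
NaHCO3 mass = 1028500 meq * 84 mg/meq / 1e6 = 86.394 kg

86.394 kg


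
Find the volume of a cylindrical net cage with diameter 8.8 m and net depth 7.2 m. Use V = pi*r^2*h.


r = d/2 = 8.8/2 = 4.4 m
Base area = pi*r^2 = pi*4.4^2 = 60.821234 m^2
Volume = 60.821234 * 7.2 = 437.913 m^3

437.913 m^3


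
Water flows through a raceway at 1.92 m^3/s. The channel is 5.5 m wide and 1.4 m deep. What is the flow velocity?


Cross-sectional area = W * d = 5.5 * 1.4 = 7.7 m^2
Velocity = Q / A = 1.92 / 7.7 = 0.249351 m/s

0.249351 m/s


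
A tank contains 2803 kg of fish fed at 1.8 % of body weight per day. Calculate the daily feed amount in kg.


Feeding rate fraction = 1.8% / 100 = 0.018
Daily feed = 2803 kg * 0.018 = 50.454 kg/day

50.454 kg/day


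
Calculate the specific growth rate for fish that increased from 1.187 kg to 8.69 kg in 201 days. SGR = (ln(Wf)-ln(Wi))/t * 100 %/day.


ln(W_f) = ln(8.69) = 2.1621729
ln(W_i) = ln(1.187) = 0.17142912
ln(W_f) - ln(W_i) = 2.1621729 - 0.17142912 = 1.9907438
SGR = 1.9907438 / 201 * 100 = 0.99042 %/day

0.99042 %/day


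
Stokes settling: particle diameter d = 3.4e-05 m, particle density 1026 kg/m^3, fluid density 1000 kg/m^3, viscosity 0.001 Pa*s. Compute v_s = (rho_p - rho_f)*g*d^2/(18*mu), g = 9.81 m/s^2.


Density difference: rho_p - rho_f = 1026 - 1000 = 26 kg/m^3
d^2 = (3.4e-05)^2 = 1.156e-09 m^2
Numerator = (rho_p - rho_f) * g * d^2 = 26 * 9.81 * 1.156e-09 = 2.9484936e-07
Denominator = 18 * mu = 18 * 0.001 = 0.018
v_s = 2.9484936e-07 / 0.018 = 1.63805e-05 m/s
Check: Re = rho_f * v_s * d / mu = 1000 * 1.63805e-05 * 3.4e-05 / 0.001 = 5.57e-04 < 1, so Stokes' law applies.

1.63805e-05 m/s


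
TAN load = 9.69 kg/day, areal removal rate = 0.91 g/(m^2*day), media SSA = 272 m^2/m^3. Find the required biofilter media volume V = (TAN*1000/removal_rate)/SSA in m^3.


A = 9.69*1000 / 0.91 = 10648.352 m^2
V = 10648.352 / 272 = 39.1484

39.1484 m^3


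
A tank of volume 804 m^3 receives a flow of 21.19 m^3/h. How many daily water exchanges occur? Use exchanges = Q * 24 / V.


Daily flow volume = 21.19 m^3/h * 24 h = 508.56 m^3/day
Exchanges = daily flow / tank volume = 508.56 / 804 = 0.632537 exchanges/day

0.632537 exchanges/day


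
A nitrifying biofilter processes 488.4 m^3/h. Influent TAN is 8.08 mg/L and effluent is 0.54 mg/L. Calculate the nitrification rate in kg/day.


Concentration drop: TAN_in - TAN_out = 8.08 - 0.54 = 7.54 mg/L
Hourly TAN removed = Q * dTAN = 488.4 m^3/h * 7.54 mg/L = 3682.536 g/h  (m^3/h * mg/L = g/h)
Daily TAN removed = 3682.536 * 24 = 88380.864 g/day
Convert to kg/day: 88380.864 / 1000 = 88.380864 kg/day

88.380864 kg/day


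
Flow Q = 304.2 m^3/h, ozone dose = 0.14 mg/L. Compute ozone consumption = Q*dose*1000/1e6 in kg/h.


O3 demand (mg/h) = Q * dose * 1000 = 304.2 * 0.14 * 1000 = 42588 mg/h
Convert mg to kg: 42588 / 1e6 = 0.042588 kg/h

0.042588 kg/h


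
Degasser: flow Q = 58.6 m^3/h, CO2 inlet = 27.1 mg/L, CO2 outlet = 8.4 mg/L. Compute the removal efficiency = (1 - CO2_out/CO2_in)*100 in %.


CO2_out / CO2_in = 8.4 / 27.1 = 0.3099631
Fraction remaining = 0.3099631
efficiency = (1 - 0.3099631) * 100 = 69.0037 %

69.0037 %


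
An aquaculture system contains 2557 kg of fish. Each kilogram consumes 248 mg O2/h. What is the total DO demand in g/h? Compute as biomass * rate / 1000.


Total O2 consumption (mg/h) = 2557 kg * 248 mg/(kg*h) = 634136 mg/h
Convert to g/h: 634136 / 1000 = 634.136 g/h

634.136 g/h


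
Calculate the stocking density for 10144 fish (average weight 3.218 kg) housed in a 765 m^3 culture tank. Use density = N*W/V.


Total biomass = 10144 fish * 3.218 kg = 32643.392 kg
Density = total biomass / volume = 32643.392 / 765 = 42.6711 kg/m^3

42.6711 kg/m^3


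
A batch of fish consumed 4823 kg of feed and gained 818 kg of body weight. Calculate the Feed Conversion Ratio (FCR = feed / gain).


FCR = feed consumed / weight gained
FCR = 4823 kg / 818 kg = 5.89609

5.89609


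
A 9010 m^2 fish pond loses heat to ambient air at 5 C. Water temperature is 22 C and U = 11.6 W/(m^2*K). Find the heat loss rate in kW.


Temperature difference dT = 22 - 5 = 17 K
Heat loss (W) = U * A * dT = 11.6 * 9010 * 17 = 1776772 W
Convert to kW: 1776772 / 1000 = 1776.772 kW

1776.772 kW


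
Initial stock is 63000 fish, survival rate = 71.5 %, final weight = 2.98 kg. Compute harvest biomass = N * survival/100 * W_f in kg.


Survivors = 63000 * 71.5/100 = 45045 fish
Harvest biomass = survivors * W_f = 45045 * 2.98 = 134234.1 kg

134234.1 kg


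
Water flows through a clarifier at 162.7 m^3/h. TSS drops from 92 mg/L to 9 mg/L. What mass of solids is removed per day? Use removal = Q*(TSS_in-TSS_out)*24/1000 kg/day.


Concentration drop: TSS_in - TSS_out = 92 - 9 = 83 mg/L
Hourly solids removed = Q * dTSS = 162.7 m^3/h * 83 mg/L = 13504.1 g/h  (m^3/h * mg/L = g/h)
Daily solids removed = 13504.1 * 24 = 324098.4 g/day
Convert g to kg: 324098.4 / 1000 = 324.0984 kg/day

324.0984 kg/day


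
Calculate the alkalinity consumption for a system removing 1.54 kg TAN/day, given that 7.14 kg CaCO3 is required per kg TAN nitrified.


Alkalinity factor: 7.14 kg CaCO3 consumed per kg TAN nitrified
alk = 1.54 kg TAN * 7.14 = 10.9956 kg CaCO3/day

10.9956 kg CaCO3/day


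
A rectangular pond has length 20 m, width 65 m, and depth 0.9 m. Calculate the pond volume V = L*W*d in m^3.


Base area = L * W = 20 * 65 = 1300 m^2
Volume = area * depth = 1300 * 0.9 = 1170 m^3

1170 m^3


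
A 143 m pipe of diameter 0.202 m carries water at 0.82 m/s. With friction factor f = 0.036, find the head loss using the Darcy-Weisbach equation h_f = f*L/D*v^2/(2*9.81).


v^2 = 0.82^2 = 0.6724 m^2/s^2
L/D = 143/0.202 = 707.92079
h_f = f*(L/D)*v^2/(2g) = 0.036 * 707.92079 * 0.6724 / 19.62 = 0.873405 m

0.873405 m


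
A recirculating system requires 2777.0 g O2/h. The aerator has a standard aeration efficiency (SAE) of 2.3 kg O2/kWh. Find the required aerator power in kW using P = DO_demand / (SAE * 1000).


SAE in g O2/kWh = 2.3 * 1000 = 2300 g/kWh
P = DO_demand / SAE_g = 2777.0 / 2300 = 1.20739 kW

1.20739 kW


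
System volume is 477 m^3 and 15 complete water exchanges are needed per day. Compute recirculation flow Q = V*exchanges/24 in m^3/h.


Daily recirculation volume = 477 m^3 * 15 = 7155 m^3/day
Flow rate Q = daily volume / 24 h = 7155 / 24 = 298.125 m^3/h

298.125 m^3/h


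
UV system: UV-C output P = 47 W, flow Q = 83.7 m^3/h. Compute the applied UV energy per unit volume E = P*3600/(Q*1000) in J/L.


Energy delivered per hour = 47 W * 3600 s = 169200 J/h
Volume treated per hour = 83.7 m^3/h * 1000 = 83700 L/h
dose = 169200 / 83700 = 2.02151 J/L

2.02151 J/L


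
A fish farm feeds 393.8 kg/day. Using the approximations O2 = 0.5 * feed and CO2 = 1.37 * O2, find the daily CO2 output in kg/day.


O2 = 393.8 * 0.5 = 196.9
CO2 = 196.9 * 1.37 = 269.753

269.753 kg/day


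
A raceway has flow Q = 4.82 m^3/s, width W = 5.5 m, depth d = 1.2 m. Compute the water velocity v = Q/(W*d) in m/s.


Cross-sectional area = W * d = 5.5 * 1.2 = 6.6 m^2
Velocity = Q / A = 4.82 / 6.6 = 0.730303 m/s

0.730303 m/s


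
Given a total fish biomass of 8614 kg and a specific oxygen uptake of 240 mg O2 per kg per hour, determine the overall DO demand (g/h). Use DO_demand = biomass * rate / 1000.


Total O2 consumption (mg/h) = 8614 kg * 240 mg/(kg*h) = 2067360 mg/h
Convert to g/h: 2067360 / 1000 = 2067.36 g/h

2067.36 g/h


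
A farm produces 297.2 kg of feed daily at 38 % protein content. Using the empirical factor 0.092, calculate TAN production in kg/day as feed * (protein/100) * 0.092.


Protein in feed = 297.2 * 38/100 = 112.936 kg/day
TAN = protein * 0.092 = 112.936 * 0.092 = 10.390112 kg/day

10.390112 kg/day


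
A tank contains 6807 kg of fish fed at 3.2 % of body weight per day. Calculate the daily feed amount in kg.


Feeding rate fraction = 3.2% / 100 = 0.032
Daily feed = 6807 kg * 0.032 = 217.824 kg/day

217.824 kg/day


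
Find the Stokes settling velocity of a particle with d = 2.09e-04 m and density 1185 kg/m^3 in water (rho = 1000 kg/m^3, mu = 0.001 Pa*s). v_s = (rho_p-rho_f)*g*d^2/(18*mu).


Density difference: rho_p - rho_f = 1185 - 1000 = 185 kg/m^3
d^2 = (2.09e-04)^2 = 4.3681e-08 m^2
Numerator = (rho_p - rho_f) * g * d^2 = 185 * 9.81 * 4.3681e-08 = 7.9274463e-05
Denominator = 18 * mu = 18 * 0.001 = 0.018
v_s = 7.9274463e-05 / 0.018 = 0.00440414 m/s
Check: Re = rho_f * v_s * d / mu = 1000 * 0.00440414 * 2.09e-04 / 0.001 = 0.92 < 1, so Stokes' law applies.

0.00440414 m/s


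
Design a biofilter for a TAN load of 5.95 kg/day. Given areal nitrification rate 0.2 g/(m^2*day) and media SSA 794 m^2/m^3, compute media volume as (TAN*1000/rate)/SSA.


A = 5.95*1000 / 0.2 = 29750 m^2
V = 29750 / 794 = 37.4685

37.4685 m^3


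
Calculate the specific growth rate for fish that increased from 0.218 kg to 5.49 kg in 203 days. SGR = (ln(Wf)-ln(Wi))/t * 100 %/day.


ln(W_f) = ln(5.49) = 1.7029283
ln(W_i) = ln(0.218) = -1.5232602
ln(W_f) - ln(W_i) = 1.7029283 - -1.5232602 = 3.2261885
SGR = 3.2261885 / 203 * 100 = 1.58926 %/day

1.58926 %/day


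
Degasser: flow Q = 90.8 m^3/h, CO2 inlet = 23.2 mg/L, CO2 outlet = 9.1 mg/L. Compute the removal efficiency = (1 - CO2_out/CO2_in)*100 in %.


CO2_out / CO2_in = 9.1 / 23.2 = 0.39224138
Fraction remaining = 0.39224138
efficiency = (1 - 0.39224138) * 100 = 60.7759 %

60.7759 %


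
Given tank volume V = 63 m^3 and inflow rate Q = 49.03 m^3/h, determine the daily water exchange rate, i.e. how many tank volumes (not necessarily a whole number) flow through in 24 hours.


Daily flow volume = 49.03 m^3/h * 24 h = 1176.72 m^3/day
Exchanges = daily flow / tank volume = 1176.72 / 63 = 18.6781 exchanges/day

18.6781 exchanges/day


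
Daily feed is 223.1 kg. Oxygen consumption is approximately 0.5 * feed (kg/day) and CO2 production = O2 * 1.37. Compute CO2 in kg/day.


O2 = 223.1 * 0.5 = 111.55
CO2 = 111.55 * 1.37 = 152.8235

152.8235 kg/day


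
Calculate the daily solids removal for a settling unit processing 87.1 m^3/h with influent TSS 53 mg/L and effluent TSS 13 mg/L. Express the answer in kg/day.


Concentration drop: TSS_in - TSS_out = 53 - 13 = 40 mg/L
Hourly solids removed = Q * dTSS = 87.1 m^3/h * 40 mg/L = 3484 g/h  (m^3/h * mg/L = g/h)
Daily solids removed = 3484 * 24 = 83616 g/day
Convert g to kg: 83616 / 1000 = 83.616 kg/day

83.616 kg/day


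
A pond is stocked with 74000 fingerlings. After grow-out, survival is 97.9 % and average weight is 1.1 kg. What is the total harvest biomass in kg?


Survivors = 74000 * 97.9/100 = 72446 fish
Harvest biomass = survivors * W_f = 72446 * 1.1 = 79690.6 kg

79690.6 kg


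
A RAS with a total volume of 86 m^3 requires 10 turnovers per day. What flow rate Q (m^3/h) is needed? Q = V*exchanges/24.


Daily recirculation volume = 86 m^3 * 10 = 860 m^3/day
Flow rate Q = daily volume / 24 h = 860 / 24 = 35.8333 m^3/h

35.8333 m^3/h


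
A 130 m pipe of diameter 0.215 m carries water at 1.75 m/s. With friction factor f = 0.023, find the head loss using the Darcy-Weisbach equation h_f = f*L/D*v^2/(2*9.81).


v^2 = 1.75^2 = 3.0625 m^2/s^2
L/D = 130/0.215 = 604.65116
h_f = f*(L/D)*v^2/(2g) = 0.023 * 604.65116 * 3.0625 / 19.62 = 2.17075 m

2.17075 m


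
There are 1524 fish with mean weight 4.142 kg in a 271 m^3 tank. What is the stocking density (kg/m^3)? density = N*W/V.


Total biomass = 1524 fish * 4.142 kg = 6312.408 kg
Density = total biomass / volume = 6312.408 / 271 = 23.293 kg/m^3

23.293 kg/m^3


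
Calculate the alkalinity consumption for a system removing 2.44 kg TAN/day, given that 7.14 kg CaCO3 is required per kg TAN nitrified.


Alkalinity factor: 7.14 kg CaCO3 consumed per kg TAN nitrified
alk = 2.44 kg TAN * 7.14 = 17.4216 kg CaCO3/day

17.4216 kg CaCO3/day


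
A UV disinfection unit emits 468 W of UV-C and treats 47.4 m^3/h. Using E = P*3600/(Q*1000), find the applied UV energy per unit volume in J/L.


Energy delivered per hour = 468 W * 3600 s = 1684800 J/h
Volume treated per hour = 47.4 m^3/h * 1000 = 47400 L/h
dose = 1684800 / 47400 = 35.5443 J/L

35.5443 J/L


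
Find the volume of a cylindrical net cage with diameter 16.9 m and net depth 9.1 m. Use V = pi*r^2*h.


r = d/2 = 16.9/2 = 8.45 m
Base area = pi*r^2 = pi*8.45^2 = 224.31757 m^2
Volume = 224.31757 * 9.1 = 2041.29 m^3

2041.29 m^3


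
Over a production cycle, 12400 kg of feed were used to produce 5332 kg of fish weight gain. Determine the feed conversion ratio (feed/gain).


FCR = feed consumed / weight gained
FCR = 12400 kg / 5332 kg = 2.32558

2.32558


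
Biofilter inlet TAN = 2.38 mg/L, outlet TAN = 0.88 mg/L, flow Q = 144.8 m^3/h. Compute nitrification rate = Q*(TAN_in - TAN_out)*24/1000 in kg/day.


Concentration drop: TAN_in - TAN_out = 2.38 - 0.88 = 1.5 mg/L
Hourly TAN removed = Q * dTAN = 144.8 m^3/h * 1.5 mg/L = 217.2 g/h  (m^3/h * mg/L = g/h)
Daily TAN removed = 217.2 * 24 = 5212.8 g/day
Convert to kg/day: 5212.8 / 1000 = 5.2128 kg/day

5.2128 kg/day


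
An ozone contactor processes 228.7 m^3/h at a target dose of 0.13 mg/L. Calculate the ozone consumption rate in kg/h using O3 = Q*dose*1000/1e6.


O3 demand (mg/h) = Q * dose * 1000 = 228.7 * 0.13 * 1000 = 29731 mg/h
Convert mg to kg: 29731 / 1e6 = 0.029731 kg/h

0.029731 kg/h


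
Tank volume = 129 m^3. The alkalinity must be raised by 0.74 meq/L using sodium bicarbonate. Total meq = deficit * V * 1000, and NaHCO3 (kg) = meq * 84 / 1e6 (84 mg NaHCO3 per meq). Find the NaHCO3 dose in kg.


Tank volume in L = 129 m^3 * 1000 = 129000 L
Total meq required = 0.74 meq/L * 129000 L = 95460 meq
NaHCO3 mass = 95460 meq * 84 mg/meq / 1e6 = 8.01864 kg

8.01864 kg


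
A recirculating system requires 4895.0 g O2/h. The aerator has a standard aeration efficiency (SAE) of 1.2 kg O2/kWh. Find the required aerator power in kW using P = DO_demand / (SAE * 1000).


SAE in g O2/kWh = 1.2 * 1000 = 1200 g/kWh
P = DO_demand / SAE_g = 4895.0 / 1200 = 4.07917 kW

4.07917 kW


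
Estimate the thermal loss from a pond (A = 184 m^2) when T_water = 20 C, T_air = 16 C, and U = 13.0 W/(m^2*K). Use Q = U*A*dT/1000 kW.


Temperature difference dT = 20 - 16 = 4 K
Heat loss (W) = U * A * dT = 13.0 * 184 * 4 = 9568 W
Convert to kW: 9568 / 1000 = 9.568 kW

9.568 kW


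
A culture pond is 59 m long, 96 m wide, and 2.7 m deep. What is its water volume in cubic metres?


Base area = L * W = 59 * 96 = 5664 m^2
Volume = area * depth = 5664 * 2.7 = 15292.8 m^3

15292.8 m^3


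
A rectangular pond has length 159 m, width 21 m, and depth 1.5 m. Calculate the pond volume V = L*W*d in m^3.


Base area = L * W = 159 * 21 = 3339 m^2
Volume = area * depth = 3339 * 1.5 = 5008.5 m^3

5008.5 m^3


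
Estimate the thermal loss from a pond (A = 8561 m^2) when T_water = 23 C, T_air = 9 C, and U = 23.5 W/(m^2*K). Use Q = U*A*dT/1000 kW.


Temperature difference dT = 23 - 9 = 14 K
Heat loss (W) = U * A * dT = 23.5 * 8561 * 14 = 2816569 W
Convert to kW: 2816569 / 1000 = 2816.569 kW

2816.569 kW


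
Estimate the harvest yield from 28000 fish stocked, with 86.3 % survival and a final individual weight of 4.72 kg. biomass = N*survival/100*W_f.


Survivors = 28000 * 86.3/100 = 24164 fish
Harvest biomass = survivors * W_f = 24164 * 4.72 = 114054.08 kg

114054.08 kg


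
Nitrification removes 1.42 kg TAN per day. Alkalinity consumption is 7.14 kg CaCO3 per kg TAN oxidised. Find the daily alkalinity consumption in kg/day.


Alkalinity factor: 7.14 kg CaCO3 consumed per kg TAN nitrified
alk = 1.42 kg TAN * 7.14 = 10.1388 kg CaCO3/day

10.1388 kg CaCO3/day


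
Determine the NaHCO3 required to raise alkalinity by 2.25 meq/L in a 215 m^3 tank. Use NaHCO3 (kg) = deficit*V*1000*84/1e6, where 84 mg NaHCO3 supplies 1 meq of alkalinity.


Tank volume in L = 215 m^3 * 1000 = 215000 L
Total meq required = 2.25 meq/L * 215000 L = 483750 meq
NaHCO3 mass = 483750 meq * 84 mg/meq / 1e6 = 40.635 kg

40.635 kg


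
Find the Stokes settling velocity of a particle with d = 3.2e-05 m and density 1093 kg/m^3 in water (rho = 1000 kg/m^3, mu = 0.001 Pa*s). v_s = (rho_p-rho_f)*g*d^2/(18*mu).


Density difference: rho_p - rho_f = 1093 - 1000 = 93 kg/m^3
d^2 = (3.2e-05)^2 = 1.024e-09 m^2
Numerator = (rho_p - rho_f) * g * d^2 = 93 * 9.81 * 1.024e-09 = 9.3422592e-07
Denominator = 18 * mu = 18 * 0.001 = 0.018
v_s = 9.3422592e-07 / 0.018 = 5.19014e-05 m/s
Check: Re = rho_f * v_s * d / mu = 1000 * 5.19014e-05 * 3.2e-05 / 0.001 = 0.00166 < 1, so Stokes' law applies.

5.19014e-05 m/s


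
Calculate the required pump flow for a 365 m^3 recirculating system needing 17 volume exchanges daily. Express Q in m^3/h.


Daily recirculation volume = 365 m^3 * 17 = 6205 m^3/day
Flow rate Q = daily volume / 24 h = 6205 / 24 = 258.542 m^3/h

258.542 m^3/h


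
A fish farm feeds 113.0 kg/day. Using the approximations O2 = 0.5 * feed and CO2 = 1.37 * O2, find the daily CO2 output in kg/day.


O2 = 113.0 * 0.5 = 56.5
CO2 = 56.5 * 1.37 = 77.405

77.405 kg/day


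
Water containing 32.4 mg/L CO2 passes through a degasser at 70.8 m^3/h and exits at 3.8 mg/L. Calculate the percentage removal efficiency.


CO2_out / CO2_in = 3.8 / 32.4 = 0.11728395
Fraction remaining = 0.11728395
efficiency = (1 - 0.11728395) * 100 = 88.2716 %

88.2716 %


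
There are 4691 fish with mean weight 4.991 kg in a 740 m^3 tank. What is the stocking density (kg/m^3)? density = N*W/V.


Total biomass = 4691 fish * 4.991 kg = 23412.781 kg
Density = total biomass / volume = 23412.781 / 740 = 31.6389 kg/m^3

31.6389 kg/m^3


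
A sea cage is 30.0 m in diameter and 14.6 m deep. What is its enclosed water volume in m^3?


r = d/2 = 30.0/2 = 15 m
Base area = pi*r^2 = pi*15^2 = 706.85835 m^2
Volume = 706.85835 * 14.6 = 10320.1 m^3

10320.1 m^3


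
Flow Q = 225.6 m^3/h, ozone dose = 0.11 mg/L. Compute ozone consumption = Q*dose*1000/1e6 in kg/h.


O3 demand (mg/h) = Q * dose * 1000 = 225.6 * 0.11 * 1000 = 24816 mg/h
Convert mg to kg: 24816 / 1e6 = 0.024816 kg/h

0.024816 kg/h


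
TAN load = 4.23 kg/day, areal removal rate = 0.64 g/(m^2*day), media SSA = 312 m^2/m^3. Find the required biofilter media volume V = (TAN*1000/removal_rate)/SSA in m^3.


A = 4.23*1000 / 0.64 = 6609.375 m^2
V = 6609.375 / 312 = 21.1839

21.1839 m^3


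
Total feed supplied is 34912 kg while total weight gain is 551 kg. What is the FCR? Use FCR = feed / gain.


FCR = feed consumed / weight gained
FCR = 34912 kg / 551 kg = 63.3612

63.3612


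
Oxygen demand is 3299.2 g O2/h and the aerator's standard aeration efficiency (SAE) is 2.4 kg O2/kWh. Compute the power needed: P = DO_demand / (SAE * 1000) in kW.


SAE in g O2/kWh = 2.4 * 1000 = 2400 g/kWh
P = DO_demand / SAE_g = 3299.2 / 2400 = 1.37467 kW

1.37467 kW


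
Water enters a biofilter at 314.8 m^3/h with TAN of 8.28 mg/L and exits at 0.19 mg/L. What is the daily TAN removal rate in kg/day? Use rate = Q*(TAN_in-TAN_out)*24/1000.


Concentration drop: TAN_in - TAN_out = 8.28 - 0.19 = 8.09 mg/L
Hourly TAN removed = Q * dTAN = 314.8 m^3/h * 8.09 mg/L = 2546.732 g/h  (m^3/h * mg/L = g/h)
Daily TAN removed = 2546.732 * 24 = 61121.568 g/day
Convert to kg/day: 61121.568 / 1000 = 61.121568 kg/day

61.121568 kg/day


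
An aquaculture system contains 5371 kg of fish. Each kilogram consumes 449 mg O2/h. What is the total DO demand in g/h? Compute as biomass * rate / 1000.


Total O2 consumption (mg/h) = 5371 kg * 449 mg/(kg*h) = 2411579 mg/h
Convert to g/h: 2411579 / 1000 = 2411.579 g/h

2411.579 g/h


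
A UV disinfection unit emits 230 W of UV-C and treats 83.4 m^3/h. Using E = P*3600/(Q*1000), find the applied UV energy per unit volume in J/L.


Energy delivered per hour = 230 W * 3600 s = 828000 J/h
Volume treated per hour = 83.4 m^3/h * 1000 = 83400 L/h
dose = 828000 / 83400 = 9.92806 J/L

9.92806 J/L


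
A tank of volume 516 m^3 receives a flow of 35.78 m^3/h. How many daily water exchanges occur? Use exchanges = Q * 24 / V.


Daily flow volume = 35.78 m^3/h * 24 h = 858.72 m^3/day
Exchanges = daily flow / tank volume = 858.72 / 516 = 1.66419 exchanges/day

1.66419 exchanges/day


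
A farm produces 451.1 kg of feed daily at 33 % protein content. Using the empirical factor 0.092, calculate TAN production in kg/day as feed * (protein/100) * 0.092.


Protein in feed = 451.1 * 33/100 = 148.863 kg/day
TAN = protein * 0.092 = 148.863 * 0.092 = 13.695396 kg/day

13.695396 kg/day


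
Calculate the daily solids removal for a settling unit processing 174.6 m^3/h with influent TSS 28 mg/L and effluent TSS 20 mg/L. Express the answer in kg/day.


Concentration drop: TSS_in - TSS_out = 28 - 20 = 8 mg/L
Hourly solids removed = Q * dTSS = 174.6 m^3/h * 8 mg/L = 1396.8 g/h  (m^3/h * mg/L = g/h)
Daily solids removed = 1396.8 * 24 = 33523.2 g/day
Convert g to kg: 33523.2 / 1000 = 33.5232 kg/day

33.5232 kg/day


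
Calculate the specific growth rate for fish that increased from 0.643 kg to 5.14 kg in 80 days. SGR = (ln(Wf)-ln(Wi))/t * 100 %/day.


ln(W_f) = ln(5.14) = 1.6370531
ln(W_i) = ln(0.643) = -0.44161055
ln(W_f) - ln(W_i) = 1.6370531 - -0.44161055 = 2.0786636
SGR = 2.0786636 / 80 * 100 = 2.59833 %/day

2.59833 %/day


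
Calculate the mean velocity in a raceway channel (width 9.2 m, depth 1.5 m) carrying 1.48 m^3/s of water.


Cross-sectional area = W * d = 9.2 * 1.5 = 13.8 m^2
Velocity = Q / A = 1.48 / 13.8 = 0.107246 m/s

0.107246 m/s


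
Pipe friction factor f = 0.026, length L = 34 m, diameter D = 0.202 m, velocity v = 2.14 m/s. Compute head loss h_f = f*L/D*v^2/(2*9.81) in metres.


v^2 = 2.14^2 = 4.5796 m^2/s^2
L/D = 34/0.202 = 168.31683
h_f = f*(L/D)*v^2/(2g) = 0.026 * 168.31683 * 4.5796 / 19.62 = 1.02148 m

1.02148 m


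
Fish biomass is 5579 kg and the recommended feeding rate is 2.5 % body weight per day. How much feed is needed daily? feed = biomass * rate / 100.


Feeding rate fraction = 2.5% / 100 = 0.025
Daily feed = 5579 kg * 0.025 = 139.475 kg/day

139.475 kg/day


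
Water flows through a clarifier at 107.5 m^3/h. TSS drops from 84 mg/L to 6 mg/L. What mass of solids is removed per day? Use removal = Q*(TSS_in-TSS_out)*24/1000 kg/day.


Concentration drop: TSS_in - TSS_out = 84 - 6 = 78 mg/L
Hourly solids removed = Q * dTSS = 107.5 m^3/h * 78 mg/L = 8385 g/h  (m^3/h * mg/L = g/h)
Daily solids removed = 8385 * 24 = 201240 g/day
Convert g to kg: 201240 / 1000 = 201.24 kg/day

201.24 kg/day


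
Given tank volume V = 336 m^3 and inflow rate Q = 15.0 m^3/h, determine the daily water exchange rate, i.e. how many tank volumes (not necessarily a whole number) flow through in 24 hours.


Daily flow volume = 15.0 m^3/h * 24 h = 360 m^3/day
Exchanges = daily flow / tank volume = 360 / 336 = 1.07143 exchanges/day

1.07143 exchanges/day


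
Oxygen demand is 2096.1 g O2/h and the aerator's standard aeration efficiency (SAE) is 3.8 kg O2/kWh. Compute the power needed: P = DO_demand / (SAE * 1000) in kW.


SAE in g O2/kWh = 3.8 * 1000 = 3800 g/kWh
P = DO_demand / SAE_g = 2096.1 / 3800 = 0.551605 kW

0.551605 kW


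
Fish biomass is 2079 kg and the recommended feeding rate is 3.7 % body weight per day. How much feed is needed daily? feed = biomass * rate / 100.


Feeding rate fraction = 3.7% / 100 = 0.037
Daily feed = 2079 kg * 0.037 = 76.923 kg/day

76.923 kg/day


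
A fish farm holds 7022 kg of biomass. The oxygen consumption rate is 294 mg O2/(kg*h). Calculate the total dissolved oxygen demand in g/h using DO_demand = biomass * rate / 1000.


Total O2 consumption (mg/h) = 7022 kg * 294 mg/(kg*h) = 2064468 mg/h
Convert to g/h: 2064468 / 1000 = 2064.468 g/h

2064.468 g/h


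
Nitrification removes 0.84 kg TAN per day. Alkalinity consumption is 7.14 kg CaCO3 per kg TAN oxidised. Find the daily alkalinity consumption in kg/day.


Alkalinity factor: 7.14 kg CaCO3 consumed per kg TAN nitrified
alk = 0.84 kg TAN * 7.14 = 5.9976 kg CaCO3/day

5.9976 kg CaCO3/day


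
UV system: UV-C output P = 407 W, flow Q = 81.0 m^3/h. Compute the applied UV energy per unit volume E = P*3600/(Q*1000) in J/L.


Energy delivered per hour = 407 W * 3600 s = 1465200 J/h
Volume treated per hour = 81.0 m^3/h * 1000 = 81000 L/h
dose = 1465200 / 81000 = 18.0889 J/L

18.0889 J/L


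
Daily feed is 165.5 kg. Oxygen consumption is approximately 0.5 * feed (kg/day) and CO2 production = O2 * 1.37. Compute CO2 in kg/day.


O2 = 165.5 * 0.5 = 82.75
CO2 = 82.75 * 1.37 = 113.3675

113.3675 kg/day


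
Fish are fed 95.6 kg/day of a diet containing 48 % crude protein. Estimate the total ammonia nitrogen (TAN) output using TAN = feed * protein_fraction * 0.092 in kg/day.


Protein in feed = 95.6 * 48/100 = 45.888 kg/day
TAN = protein * 0.092 = 45.888 * 0.092 = 4.221696 kg/day

4.221696 kg/day
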